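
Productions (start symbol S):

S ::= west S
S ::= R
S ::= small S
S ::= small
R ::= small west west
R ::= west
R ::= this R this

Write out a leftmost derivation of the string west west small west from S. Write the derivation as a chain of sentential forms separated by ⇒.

S ⇒ west S ⇒ west west S ⇒ west west small S ⇒ west west small R ⇒ west west small west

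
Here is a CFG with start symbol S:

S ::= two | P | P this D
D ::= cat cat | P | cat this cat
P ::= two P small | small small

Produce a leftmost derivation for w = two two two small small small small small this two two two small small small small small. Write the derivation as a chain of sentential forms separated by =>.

S => P this D => two P small this D => two two P small small this D => two two two P small small small this D => two two two small small small small small this D => two two two small small small small small this P => two two two small small small small small this two P small => two two two small small small small small this two two P small small => two two two small small small small small this two two two P small small small => two two two small small small small small this two two two small small small small small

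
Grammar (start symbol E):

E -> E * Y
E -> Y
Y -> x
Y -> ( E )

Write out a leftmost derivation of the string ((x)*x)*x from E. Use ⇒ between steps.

E ⇒ E*Y ⇒ Y*Y ⇒ (E)*Y ⇒ (E*Y)*Y ⇒ (Y*Y)*Y ⇒ ((E)*Y)*Y ⇒ ((Y)*Y)*Y ⇒ ((x)*Y)*Y ⇒ ((x)*x)*Y ⇒ ((x)*x)*x

E ⇒ E*Y   [E -> E * Y]
E*Y ⇒ Y*Y   [E -> Y]
Y*Y ⇒ (E)*Y   [Y -> ( E )]
(E)*Y ⇒ (E*Y)*Y   [E -> E * Y]
(E*Y)*Y ⇒ (Y*Y)*Y   [E -> Y]
(Y*Y)*Y ⇒ ((E)*Y)*Y   [Y -> ( E )]
((E)*Y)*Y ⇒ ((Y)*Y)*Y   [E -> Y]
((Y)*Y)*Y ⇒ ((x)*Y)*Y   [Y -> x]
((x)*Y)*Y ⇒ ((x)*x)*Y   [Y -> x]
((x)*x)*Y ⇒ ((x)*x)*x   [Y -> x]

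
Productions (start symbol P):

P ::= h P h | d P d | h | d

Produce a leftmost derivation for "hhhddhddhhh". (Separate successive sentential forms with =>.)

P => hPh => hhPhh => hhhPhhh => hhhdPdhhh => hhhddPddhhh => hhhddhddhhh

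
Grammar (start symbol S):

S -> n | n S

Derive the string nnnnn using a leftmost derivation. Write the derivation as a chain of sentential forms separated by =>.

S => nS   [S -> n S]
nS => nnS   [S -> n S]
nnS => nnnS   [S -> n S]
nnnS => nnnnS   [S -> n S]
nnnnS => nnnnn   [S -> n]

S => nS => nnS => nnnS => nnnnS => nnnnn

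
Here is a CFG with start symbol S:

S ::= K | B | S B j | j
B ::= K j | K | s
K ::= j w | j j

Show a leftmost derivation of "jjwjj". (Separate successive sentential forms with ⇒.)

S⇒SBj⇒jBj⇒jKjj⇒jjwjj

S ⇒ SBj   [S ::= S B j]
SBj ⇒ jBj   [S ::= j]
jBj ⇒ jKjj   [B ::= K j]
jKjj ⇒ jjwjj   [K ::= j w]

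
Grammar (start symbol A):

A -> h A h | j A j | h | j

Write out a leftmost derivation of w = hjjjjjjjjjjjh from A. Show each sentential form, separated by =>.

A => hAh => hjAjh => hjjAjjh => hjjjAjjjh => hjjjjAjjjjh => hjjjjjAjjjjjh => hjjjjjjjjjjjh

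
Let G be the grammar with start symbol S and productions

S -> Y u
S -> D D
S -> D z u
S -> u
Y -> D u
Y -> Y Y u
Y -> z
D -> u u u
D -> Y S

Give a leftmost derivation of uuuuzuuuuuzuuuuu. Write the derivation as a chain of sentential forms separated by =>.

S => Yu => Duu => YSuu => DuSuu => YSuSuu => DuSuSuu => uuuuSuSuu => uuuuDzuuSuu => uuuuYSzuuSuu => uuuuzSzuuSuu => uuuuzYuzuuSuu => uuuuzDuuzuuSuu => uuuuzuuuuuzuuSuu => uuuuzuuuuuzuuuuu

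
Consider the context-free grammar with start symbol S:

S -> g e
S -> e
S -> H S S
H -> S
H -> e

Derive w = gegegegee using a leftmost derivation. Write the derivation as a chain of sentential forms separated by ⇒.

S ⇒ HSS ⇒ SSS ⇒ HSSSS ⇒ SSSSS ⇒ geSSSS ⇒ gegeSSS ⇒ gegegeSS ⇒ gegegegeS ⇒ gegegegee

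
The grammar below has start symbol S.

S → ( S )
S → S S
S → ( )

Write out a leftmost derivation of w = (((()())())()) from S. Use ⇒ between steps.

S ⇒ (S)   [S → ( S )]
(S) ⇒ (SS)   [S → S S]
(SS) ⇒ ((S)S)   [S → ( S )]
((S)S) ⇒ ((SS)S)   [S → S S]
((SS)S) ⇒ (((S)S)S)   [S → ( S )]
(((S)S)S) ⇒ (((SS)S)S)   [S → S S]
(((SS)S)S) ⇒ (((()S)S)S)   [S → ( )]
(((()S)S)S) ⇒ (((()())S)S)   [S → ( )]
(((()())S)S) ⇒ (((()())())S)   [S → ( )]
(((()())())S) ⇒ (((()())())())   [S → ( )]

S ⇒ (S) ⇒ (SS) ⇒ ((S)S) ⇒ ((SS)S) ⇒ (((S)S)S) ⇒ (((SS)S)S) ⇒ (((()S)S)S) ⇒ (((()())S)S) ⇒ (((()())())S) ⇒ (((()())())())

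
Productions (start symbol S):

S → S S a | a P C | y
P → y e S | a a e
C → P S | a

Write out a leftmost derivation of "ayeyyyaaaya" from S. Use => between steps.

S=>SSa=>aPCSa=>ayeSCSa=>ayeSSaCSa=>ayeySaCSa=>ayeySSaaCSa=>ayeyySaaCSa=>ayeyyyaaCSa=>ayeyyyaaaSa=>ayeyyyaaaya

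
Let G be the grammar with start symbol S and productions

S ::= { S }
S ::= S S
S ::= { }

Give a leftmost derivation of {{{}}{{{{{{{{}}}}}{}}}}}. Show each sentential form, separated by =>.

S => {S}   [S ::= { S }]
{S} => {SS}   [S ::= S S]
{SS} => {{S}S}   [S ::= { S }]
{{S}S} => {{{}}S}   [S ::= { }]
{{{}}S} => {{{}}{S}}   [S ::= { S }]
{{{}}{S}} => {{{}}{{S}}}   [S ::= { S }]
{{{}}{{S}}} => {{{}}{{{S}}}}   [S ::= { S }]
{{{}}{{{S}}}} => {{{}}{{{SS}}}}   [S ::= S S]
{{{}}{{{SS}}}} => {{{}}{{{{S}S}}}}   [S ::= { S }]
{{{}}{{{{S}S}}}} => {{{}}{{{{{S}}S}}}}   [S ::= { S }]
{{{}}{{{{{S}}S}}}} => {{{}}{{{{{{S}}}S}}}}   [S ::= { S }]
{{{}}{{{{{{S}}}S}}}} => {{{}}{{{{{{{S}}}}S}}}}   [S ::= { S }]
{{{}}{{{{{{{S}}}}S}}}} => {{{}}{{{{{{{{}}}}}S}}}}   [S ::= { }]
{{{}}{{{{{{{{}}}}}S}}}} => {{{}}{{{{{{{{}}}}}{}}}}}   [S ::= { }]

S => {S} => {SS} => {{S}S} => {{{}}S} => {{{}}{S}} => {{{}}{{S}}} => {{{}}{{{S}}}} => {{{}}{{{SS}}}} => {{{}}{{{{S}S}}}} => {{{}}{{{{{S}}S}}}} => {{{}}{{{{{{S}}}S}}}} => {{{}}{{{{{{{S}}}}S}}}} => {{{}}{{{{{{{{}}}}}S}}}} => {{{}}{{{{{{{{}}}}}{}}}}}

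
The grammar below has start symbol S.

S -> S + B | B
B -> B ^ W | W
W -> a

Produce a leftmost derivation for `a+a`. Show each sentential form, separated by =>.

S => S+B => B+B => W+B => a+B => a+W => a+a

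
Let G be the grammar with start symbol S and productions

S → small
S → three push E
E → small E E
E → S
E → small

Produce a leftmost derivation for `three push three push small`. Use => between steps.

S => three push E => three push S => three push three push E => three push three push small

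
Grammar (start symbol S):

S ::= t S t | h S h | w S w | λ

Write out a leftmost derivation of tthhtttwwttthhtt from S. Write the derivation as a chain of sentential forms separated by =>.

S => tSt => ttStt => tthShtt => tthhShhtt => tthhtSthhtt => tthhttStthhtt => tthhtttSttthhtt => tthhtttwSwttthhtt => tthhtttwwttthhtt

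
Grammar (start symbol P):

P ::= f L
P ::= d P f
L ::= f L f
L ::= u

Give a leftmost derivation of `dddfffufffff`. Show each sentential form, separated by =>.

P=>dPf=>ddPff=>dddPfff=>dddfLfff=>dddffLffff=>dddfffLfffff=>dddfffufffff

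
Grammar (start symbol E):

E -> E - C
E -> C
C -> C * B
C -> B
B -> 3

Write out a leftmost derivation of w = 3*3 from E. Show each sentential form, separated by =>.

E => C => C*B => B*B => 3*B => 3*3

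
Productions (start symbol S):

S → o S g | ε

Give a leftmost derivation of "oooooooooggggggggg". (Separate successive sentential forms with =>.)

S => oSg   [S → o S g]
oSg => ooSgg   [S → o S g]
ooSgg => oooSggg   [S → o S g]
oooSggg => ooooSgggg   [S → o S g]
ooooSgggg => oooooSggggg   [S → o S g]
oooooSggggg => ooooooSgggggg   [S → o S g]
ooooooSgggggg => oooooooSggggggg   [S → o S g]
oooooooSggggggg => ooooooooSgggggggg   [S → o S g]
ooooooooSgggggggg => oooooooooSggggggggg   [S → o S g]
oooooooooSggggggggg => oooooooooggggggggg   [S → ε]

S=>oSg=>ooSgg=>oooSggg=>ooooSgggg=>oooooSggggg=>ooooooSgggggg=>oooooooSggggggg=>ooooooooSgggggggg=>oooooooooSggggggggg=>oooooooooggggggggg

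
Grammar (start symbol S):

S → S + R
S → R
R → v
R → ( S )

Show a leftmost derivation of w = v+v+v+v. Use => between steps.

S => S+R => S+R+R => S+R+R+R => R+R+R+R => v+R+R+R => v+v+R+R => v+v+v+R => v+v+v+v

S => S+R   [S → S + R]
S+R => S+R+R   [S → S + R]
S+R+R => S+R+R+R   [S → S + R]
S+R+R+R => R+R+R+R   [S → R]
R+R+R+R => v+R+R+R   [R → v]
v+R+R+R => v+v+R+R   [R → v]
v+v+R+R => v+v+v+R   [R → v]
v+v+v+R => v+v+v+v   [R → v]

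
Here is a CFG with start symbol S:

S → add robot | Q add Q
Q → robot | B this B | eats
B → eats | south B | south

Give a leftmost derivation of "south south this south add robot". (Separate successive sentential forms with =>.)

S => Q add Q => B this B add Q => south B this B add Q => south south this B add Q => south south this south add Q => south south this south add robot

S => Q add Q   [S → Q add Q]
Q add Q => B this B add Q   [Q → B this B]
B this B add Q => south B this B add Q   [B → south B]
south B this B add Q => south south this B add Q   [B → south]
south south this B add Q => south south this south add Q   [B → south]
south south this south add Q => south south this south add robot   [Q → robot]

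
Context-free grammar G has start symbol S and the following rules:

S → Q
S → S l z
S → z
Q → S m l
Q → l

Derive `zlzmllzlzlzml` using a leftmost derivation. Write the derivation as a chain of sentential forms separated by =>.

S => Q => Sml => Slzml => Slzlzml => Slzlzlzml => Qlzlzlzml => Smllzlzlzml => Slzmllzlzlzml => zlzmllzlzlzml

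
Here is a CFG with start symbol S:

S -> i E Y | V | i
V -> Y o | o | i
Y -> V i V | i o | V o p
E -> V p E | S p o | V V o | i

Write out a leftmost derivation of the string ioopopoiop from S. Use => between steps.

S => iEY   [S -> i E Y]
iEY => iSpoY   [E -> S p o]
iSpoY => iVpoY   [S -> V]
iVpoY => iYopoY   [V -> Y o]
iYopoY => iVopopoY   [Y -> V o p]
iVopopoY => ioopopoY   [V -> o]
ioopopoY => ioopopoVop   [Y -> V o p]
ioopopoVop => ioopopoiop   [V -> i]

S=>iEY=>iSpoY=>iVpoY=>iYopoY=>iVopopoY=>ioopopoY=>ioopopoVop=>ioopopoiop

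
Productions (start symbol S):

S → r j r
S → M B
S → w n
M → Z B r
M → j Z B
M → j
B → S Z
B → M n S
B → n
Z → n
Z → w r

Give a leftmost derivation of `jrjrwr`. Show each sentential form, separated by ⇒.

S ⇒ MB   [S → M B]
MB ⇒ jB   [M → j]
jB ⇒ jSZ   [B → S Z]
jSZ ⇒ jrjrZ   [S → r j r]
jrjrZ ⇒ jrjrwr   [Z → w r]

S ⇒ MB ⇒ jB ⇒ jSZ ⇒ jrjrZ ⇒ jrjrwr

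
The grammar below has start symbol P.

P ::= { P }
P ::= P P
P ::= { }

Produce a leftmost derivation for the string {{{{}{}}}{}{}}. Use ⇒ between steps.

P ⇒ {P}   [P ::= { P }]
{P} ⇒ {PP}   [P ::= P P]
{PP} ⇒ {PPP}   [P ::= P P]
{PPP} ⇒ {{P}PP}   [P ::= { P }]
{{P}PP} ⇒ {{{P}}PP}   [P ::= { P }]
{{{P}}PP} ⇒ {{{PP}}PP}   [P ::= P P]
{{{PP}}PP} ⇒ {{{{}P}}PP}   [P ::= { }]
{{{{}P}}PP} ⇒ {{{{}{}}}PP}   [P ::= { }]
{{{{}{}}}PP} ⇒ {{{{}{}}}{}P}   [P ::= { }]
{{{{}{}}}{}P} ⇒ {{{{}{}}}{}{}}   [P ::= { }]

P ⇒ {P} ⇒ {PP} ⇒ {PPP} ⇒ {{P}PP} ⇒ {{{P}}PP} ⇒ {{{PP}}PP} ⇒ {{{{}P}}PP} ⇒ {{{{}{}}}PP} ⇒ {{{{}{}}}{}P} ⇒ {{{{}{}}}{}{}}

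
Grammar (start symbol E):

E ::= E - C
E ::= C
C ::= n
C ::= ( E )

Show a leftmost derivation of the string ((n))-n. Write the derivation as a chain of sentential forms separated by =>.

E=>E-C=>C-C=>(E)-C=>(C)-C=>((E))-C=>((C))-C=>((n))-C=>((n))-n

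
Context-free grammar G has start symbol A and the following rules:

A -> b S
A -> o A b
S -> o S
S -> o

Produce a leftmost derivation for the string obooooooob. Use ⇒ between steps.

A ⇒ oAb ⇒ obSb ⇒ oboSb ⇒ obooSb ⇒ oboooSb ⇒ obooooSb ⇒ oboooooSb ⇒ obooooooSb ⇒ obooooooob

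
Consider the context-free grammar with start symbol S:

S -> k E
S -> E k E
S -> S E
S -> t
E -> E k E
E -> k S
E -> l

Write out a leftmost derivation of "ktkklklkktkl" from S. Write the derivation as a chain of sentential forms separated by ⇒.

S ⇒ EkE ⇒ kSkE ⇒ ktkE ⇒ ktkEkE ⇒ ktkEkEkE ⇒ ktkkSkEkE ⇒ ktkkEkEkEkE ⇒ ktkklkEkEkE ⇒ ktkklklkEkE ⇒ ktkklklkkSkE ⇒ ktkklklkktkE ⇒ ktkklklkktkl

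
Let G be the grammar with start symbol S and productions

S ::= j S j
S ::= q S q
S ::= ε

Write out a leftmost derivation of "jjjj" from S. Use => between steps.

S => jSj => jjSjj => jjjj

S => jSj   [S ::= j S j]
jSj => jjSjj   [S ::= j S j]
jjSjj => jjjj   [S ::= ε]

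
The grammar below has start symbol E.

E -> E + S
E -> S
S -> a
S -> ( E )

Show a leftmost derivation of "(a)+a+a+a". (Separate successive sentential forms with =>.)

E => E+S => E+S+S => E+S+S+S => S+S+S+S => (E)+S+S+S => (S)+S+S+S => (a)+S+S+S => (a)+a+S+S => (a)+a+a+S => (a)+a+a+a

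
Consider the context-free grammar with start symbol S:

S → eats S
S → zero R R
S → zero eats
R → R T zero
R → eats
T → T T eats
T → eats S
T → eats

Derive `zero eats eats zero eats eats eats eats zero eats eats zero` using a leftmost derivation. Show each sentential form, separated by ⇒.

S ⇒ zero R R ⇒ zero R T zero R ⇒ zero eats T zero R ⇒ zero eats T T eats zero R ⇒ zero eats eats S T eats zero R ⇒ zero eats eats zero R R T eats zero R ⇒ zero eats eats zero eats R T eats zero R ⇒ zero eats eats zero eats eats T eats zero R ⇒ zero eats eats zero eats eats eats eats zero R ⇒ zero eats eats zero eats eats eats eats zero R T zero ⇒ zero eats eats zero eats eats eats eats zero eats T zero ⇒ zero eats eats zero eats eats eats eats zero eats eats zero

S ⇒ zero R R   [S → zero R R]
zero R R ⇒ zero R T zero R   [R → R T zero]
zero R T zero R ⇒ zero eats T zero R   [R → eats]
zero eats T zero R ⇒ zero eats T T eats zero R   [T → T T eats]
zero eats T T eats zero R ⇒ zero eats eats S T eats zero R   [T → eats S]
zero eats eats S T eats zero R ⇒ zero eats eats zero R R T eats zero R   [S → zero R R]
zero eats eats zero R R T eats zero R ⇒ zero eats eats zero eats R T eats zero R   [R → eats]
zero eats eats zero eats R T eats zero R ⇒ zero eats eats zero eats eats T eats zero R   [R → eats]
zero eats eats zero eats eats T eats zero R ⇒ zero eats eats zero eats eats eats eats zero R   [T → eats]
zero eats eats zero eats eats eats eats zero R ⇒ zero eats eats zero eats eats eats eats zero R T zero   [R → R T zero]
zero eats eats zero eats eats eats eats zero R T zero ⇒ zero eats eats zero eats eats eats eats zero eats T zero   [R → eats]
zero eats eats zero eats eats eats eats zero eats T zero ⇒ zero eats eats zero eats eats eats eats zero eats eats zero   [T → eats]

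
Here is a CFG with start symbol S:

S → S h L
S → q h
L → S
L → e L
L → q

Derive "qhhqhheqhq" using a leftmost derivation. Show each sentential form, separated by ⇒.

S ⇒ ShL   [S → S h L]
ShL ⇒ ShLhL   [S → S h L]
ShLhL ⇒ qhhLhL   [S → q h]
qhhLhL ⇒ qhhShL   [L → S]
qhhShL ⇒ qhhShLhL   [S → S h L]
qhhShLhL ⇒ qhhqhhLhL   [S → q h]
qhhqhhLhL ⇒ qhhqhheLhL   [L → e L]
qhhqhheLhL ⇒ qhhqhheqhL   [L → q]
qhhqhheqhL ⇒ qhhqhheqhq   [L → q]

S ⇒ ShL ⇒ ShLhL ⇒ qhhLhL ⇒ qhhShL ⇒ qhhShLhL ⇒ qhhqhhLhL ⇒ qhhqhheLhL ⇒ qhhqhheqhL ⇒ qhhqhheqhq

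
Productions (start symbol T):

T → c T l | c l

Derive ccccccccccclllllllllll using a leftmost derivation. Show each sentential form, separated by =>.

T=>cTl=>ccTll=>cccTlll=>ccccTllll=>cccccTlllll=>ccccccTllllll=>cccccccTlllllll=>ccccccccTllllllll=>cccccccccTlllllllll=>ccccccccccTllllllllll=>ccccccccccclllllllllll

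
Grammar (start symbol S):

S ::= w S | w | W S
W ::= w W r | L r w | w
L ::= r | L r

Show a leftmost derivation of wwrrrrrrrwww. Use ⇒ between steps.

S ⇒ wS ⇒ wwS ⇒ wwWS ⇒ wwLrwS ⇒ wwLrrwS ⇒ wwLrrrwS ⇒ wwLrrrrwS ⇒ wwLrrrrrwS ⇒ wwLrrrrrrwS ⇒ wwrrrrrrrwS ⇒ wwrrrrrrrwwS ⇒ wwrrrrrrrwww

S ⇒ wS   [S ::= w S]
wS ⇒ wwS   [S ::= w S]
wwS ⇒ wwWS   [S ::= W S]
wwWS ⇒ wwLrwS   [W ::= L r w]
wwLrwS ⇒ wwLrrwS   [L ::= L r]
wwLrrwS ⇒ wwLrrrwS   [L ::= L r]
wwLrrrwS ⇒ wwLrrrrwS   [L ::= L r]
wwLrrrrwS ⇒ wwLrrrrrwS   [L ::= L r]
wwLrrrrrwS ⇒ wwLrrrrrrwS   [L ::= L r]
wwLrrrrrrwS ⇒ wwrrrrrrrwS   [L ::= r]
wwrrrrrrrwS ⇒ wwrrrrrrrwwS   [S ::= w S]
wwrrrrrrrwwS ⇒ wwrrrrrrrwww   [S ::= w]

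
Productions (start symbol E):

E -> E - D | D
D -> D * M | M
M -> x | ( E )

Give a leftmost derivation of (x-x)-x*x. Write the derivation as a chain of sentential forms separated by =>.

E=>E-D=>D-D=>M-D=>(E)-D=>(E-D)-D=>(D-D)-D=>(M-D)-D=>(x-D)-D=>(x-M)-D=>(x-x)-D=>(x-x)-D*M=>(x-x)-M*M=>(x-x)-x*M=>(x-x)-x*x

E => E-D   [E -> E - D]
E-D => D-D   [E -> D]
D-D => M-D   [D -> M]
M-D => (E)-D   [M -> ( E )]
(E)-D => (E-D)-D   [E -> E - D]
(E-D)-D => (D-D)-D   [E -> D]
(D-D)-D => (M-D)-D   [D -> M]
(M-D)-D => (x-D)-D   [M -> x]
(x-D)-D => (x-M)-D   [D -> M]
(x-M)-D => (x-x)-D   [M -> x]
(x-x)-D => (x-x)-D*M   [D -> D * M]
(x-x)-D*M => (x-x)-M*M   [D -> M]
(x-x)-M*M => (x-x)-x*M   [M -> x]
(x-x)-x*M => (x-x)-x*x   [M -> x]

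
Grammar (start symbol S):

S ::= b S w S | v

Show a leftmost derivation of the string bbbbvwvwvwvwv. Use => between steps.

S => bSwS => bbSwSwS => bbbSwSwSwS => bbbbSwSwSwSwS => bbbbvwSwSwSwS => bbbbvwvwSwSwS => bbbbvwvwvwSwS => bbbbvwvwvwvwS => bbbbvwvwvwvwv

S => bSwS   [S ::= b S w S]
bSwS => bbSwSwS   [S ::= b S w S]
bbSwSwS => bbbSwSwSwS   [S ::= b S w S]
bbbSwSwSwS => bbbbSwSwSwSwS   [S ::= b S w S]
bbbbSwSwSwSwS => bbbbvwSwSwSwS   [S ::= v]
bbbbvwSwSwSwS => bbbbvwvwSwSwS   [S ::= v]
bbbbvwvwSwSwS => bbbbvwvwvwSwS   [S ::= v]
bbbbvwvwvwSwS => bbbbvwvwvwvwS   [S ::= v]
bbbbvwvwvwvwS => bbbbvwvwvwvwv   [S ::= v]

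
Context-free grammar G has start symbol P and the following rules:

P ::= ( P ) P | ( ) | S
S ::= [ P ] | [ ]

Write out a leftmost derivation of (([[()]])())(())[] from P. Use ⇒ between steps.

P ⇒ (P)P   [P ::= ( P ) P]
(P)P ⇒ ((P)P)P   [P ::= ( P ) P]
((P)P)P ⇒ ((S)P)P   [P ::= S]
((S)P)P ⇒ (([P])P)P   [S ::= [ P ]]
(([P])P)P ⇒ (([S])P)P   [P ::= S]
(([S])P)P ⇒ (([[P]])P)P   [S ::= [ P ]]
(([[P]])P)P ⇒ (([[()]])P)P   [P ::= ( )]
(([[()]])P)P ⇒ (([[()]])())P   [P ::= ( )]
(([[()]])())P ⇒ (([[()]])())(P)P   [P ::= ( P ) P]
(([[()]])())(P)P ⇒ (([[()]])())(())P   [P ::= ( )]
(([[()]])())(())P ⇒ (([[()]])())(())S   [P ::= S]
(([[()]])())(())S ⇒ (([[()]])())(())[]   [S ::= [ ]]

P ⇒ (P)P ⇒ ((P)P)P ⇒ ((S)P)P ⇒ (([P])P)P ⇒ (([S])P)P ⇒ (([[P]])P)P ⇒ (([[()]])P)P ⇒ (([[()]])())P ⇒ (([[()]])())(P)P ⇒ (([[()]])())(())P ⇒ (([[()]])())(())S ⇒ (([[()]])())(())[]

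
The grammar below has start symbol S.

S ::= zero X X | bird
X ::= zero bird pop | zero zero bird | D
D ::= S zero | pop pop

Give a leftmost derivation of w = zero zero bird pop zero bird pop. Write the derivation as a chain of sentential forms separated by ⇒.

S ⇒ zero X X ⇒ zero zero bird pop X ⇒ zero zero bird pop zero bird pop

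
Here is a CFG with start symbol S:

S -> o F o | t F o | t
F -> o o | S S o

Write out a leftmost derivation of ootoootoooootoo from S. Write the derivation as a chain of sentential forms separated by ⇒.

S ⇒ oFo ⇒ oSSoo ⇒ ooFoSoo ⇒ ooSSooSoo ⇒ ootFoSooSoo ⇒ ootoooSooSoo ⇒ ootoootFoooSoo ⇒ ootoootoooooSoo ⇒ ootoootoooootoo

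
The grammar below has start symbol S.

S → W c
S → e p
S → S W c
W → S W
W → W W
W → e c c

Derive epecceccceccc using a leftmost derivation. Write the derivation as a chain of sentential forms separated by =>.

S=>Wc=>SWc=>WcWc=>WWcWc=>SWWcWc=>epWWcWc=>epeccWcWc=>epeccecccWc=>epecceccceccc

S => Wc   [S → W c]
Wc => SWc   [W → S W]
SWc => WcWc   [S → W c]
WcWc => WWcWc   [W → W W]
WWcWc => SWWcWc   [W → S W]
SWWcWc => epWWcWc   [S → e p]
epWWcWc => epeccWcWc   [W → e c c]
epeccWcWc => epeccecccWc   [W → e c c]
epeccecccWc => epecceccceccc   [W → e c c]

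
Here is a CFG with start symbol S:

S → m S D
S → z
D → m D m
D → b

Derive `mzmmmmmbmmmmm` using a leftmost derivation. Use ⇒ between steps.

S ⇒ mSD ⇒ mzD ⇒ mzmDm ⇒ mzmmDmm ⇒ mzmmmDmmm ⇒ mzmmmmDmmmm ⇒ mzmmmmmDmmmmm ⇒ mzmmmmmbmmmmm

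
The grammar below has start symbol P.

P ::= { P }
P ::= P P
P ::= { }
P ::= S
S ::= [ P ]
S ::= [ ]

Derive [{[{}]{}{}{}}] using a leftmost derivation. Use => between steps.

P=>S=>[P]=>[{P}]=>[{PP}]=>[{PPP}]=>[{SPP}]=>[{[P]PP}]=>[{[{}]PP}]=>[{[{}]PPP}]=>[{[{}]{}PP}]=>[{[{}]{}{}P}]=>[{[{}]{}{}{}}]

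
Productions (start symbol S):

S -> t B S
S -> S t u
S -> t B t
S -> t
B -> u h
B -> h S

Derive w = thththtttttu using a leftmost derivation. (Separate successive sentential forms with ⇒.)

S⇒tBS⇒thSS⇒thtBtS⇒ththStS⇒ththtBttS⇒thththSttS⇒thththtttS⇒thththtttStu⇒thththtttttu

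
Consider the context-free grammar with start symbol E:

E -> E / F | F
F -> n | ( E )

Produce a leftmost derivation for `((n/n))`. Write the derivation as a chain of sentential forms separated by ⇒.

E ⇒ F ⇒ (E) ⇒ (F) ⇒ ((E)) ⇒ ((E/F)) ⇒ ((F/F)) ⇒ ((n/F)) ⇒ ((n/n))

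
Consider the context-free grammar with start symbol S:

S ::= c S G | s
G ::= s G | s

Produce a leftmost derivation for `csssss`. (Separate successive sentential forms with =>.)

S => cSG => csG => cssG => csssG => cssssG => csssss

S => cSG   [S ::= c S G]
cSG => csG   [S ::= s]
csG => cssG   [G ::= s G]
cssG => csssG   [G ::= s G]
csssG => cssssG   [G ::= s G]
cssssG => csssss   [G ::= s]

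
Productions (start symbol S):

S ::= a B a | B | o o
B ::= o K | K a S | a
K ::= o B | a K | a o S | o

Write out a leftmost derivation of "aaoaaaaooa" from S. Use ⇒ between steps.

S ⇒ aBa ⇒ aKaSa ⇒ aaoSaSa ⇒ aaoaBaaSa ⇒ aaoaaaaSa ⇒ aaoaaaaooa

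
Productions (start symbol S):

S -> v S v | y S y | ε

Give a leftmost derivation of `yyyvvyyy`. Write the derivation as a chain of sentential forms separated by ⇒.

S ⇒ ySy ⇒ yySyy ⇒ yyySyyy ⇒ yyyvSvyyy ⇒ yyyvvyyy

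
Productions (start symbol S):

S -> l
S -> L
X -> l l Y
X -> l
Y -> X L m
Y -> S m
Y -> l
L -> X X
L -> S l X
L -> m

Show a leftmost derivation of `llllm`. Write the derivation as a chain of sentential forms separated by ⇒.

S⇒L⇒XX⇒lX⇒lllY⇒lllSm⇒llllm

S ⇒ L   [S -> L]
L ⇒ XX   [L -> X X]
XX ⇒ lX   [X -> l]
lX ⇒ lllY   [X -> l l Y]
lllY ⇒ lllSm   [Y -> S m]
lllSm ⇒ llllm   [S -> l]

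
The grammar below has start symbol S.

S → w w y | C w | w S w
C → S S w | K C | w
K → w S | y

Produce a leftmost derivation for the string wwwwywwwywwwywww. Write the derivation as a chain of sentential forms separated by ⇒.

S ⇒ wSw   [S → w S w]
wSw ⇒ wCww   [S → C w]
wCww ⇒ wKCww   [C → K C]
wKCww ⇒ wwSCww   [K → w S]
wwSCww ⇒ wwwwyCww   [S → w w y]
wwwwyCww ⇒ wwwwySSwww   [C → S S w]
wwwwySSwww ⇒ wwwwywSwSwww   [S → w S w]
wwwwywSwSwww ⇒ wwwwywwwywSwww   [S → w w y]
wwwwywwwywSwww ⇒ wwwwywwwywwwywww   [S → w w y]

S ⇒ wSw ⇒ wCww ⇒ wKCww ⇒ wwSCww ⇒ wwwwyCww ⇒ wwwwySSwww ⇒ wwwwywSwSwww ⇒ wwwwywwwywSwww ⇒ wwwwywwwywwwywww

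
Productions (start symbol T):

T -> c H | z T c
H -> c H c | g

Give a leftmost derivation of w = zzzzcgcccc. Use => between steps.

T => zTc   [T -> z T c]
zTc => zzTcc   [T -> z T c]
zzTcc => zzzTccc   [T -> z T c]
zzzTccc => zzzzTcccc   [T -> z T c]
zzzzTcccc => zzzzcHcccc   [T -> c H]
zzzzcHcccc => zzzzcgcccc   [H -> g]

T => zTc => zzTcc => zzzTccc => zzzzTcccc => zzzzcHcccc => zzzzcgcccc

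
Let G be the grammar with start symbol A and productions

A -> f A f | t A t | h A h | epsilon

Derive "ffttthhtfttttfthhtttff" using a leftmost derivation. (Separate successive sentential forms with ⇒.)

A⇒fAf⇒ffAff⇒fftAtff⇒ffttAttff⇒fftttAtttff⇒ffttthAhtttff⇒ffttthhAhhtttff⇒ffttthhtAthhtttff⇒ffttthhtfAfthhtttff⇒ffttthhtftAtfthhtttff⇒ffttthhtfttAttfthhtttff⇒ffttthhtfttttfthhtttff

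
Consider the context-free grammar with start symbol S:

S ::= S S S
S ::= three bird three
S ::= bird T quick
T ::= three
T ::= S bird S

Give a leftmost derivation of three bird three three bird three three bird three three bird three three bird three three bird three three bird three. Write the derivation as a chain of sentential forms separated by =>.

S => S S S => S S S S S => three bird three S S S S => three bird three S S S S S S => three bird three three bird three S S S S S => three bird three three bird three three bird three S S S S => three bird three three bird three three bird three three bird three S S S => three bird three three bird three three bird three three bird three three bird three S S => three bird three three bird three three bird three three bird three three bird three three bird three S => three bird three three bird three three bird three three bird three three bird three three bird three three bird three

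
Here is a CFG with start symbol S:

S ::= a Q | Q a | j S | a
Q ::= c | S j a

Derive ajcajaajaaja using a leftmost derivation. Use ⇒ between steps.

S ⇒ aQ ⇒ aSja ⇒ aQaja ⇒ aSjaaja ⇒ aQajaaja ⇒ aSjaajaaja ⇒ ajSjaajaaja ⇒ ajQajaajaaja ⇒ ajcajaajaaja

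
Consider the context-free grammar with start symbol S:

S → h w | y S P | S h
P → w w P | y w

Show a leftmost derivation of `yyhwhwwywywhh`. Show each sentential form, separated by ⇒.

S ⇒ Sh ⇒ Shh ⇒ ySPhh ⇒ yySPPhh ⇒ yyShPPhh ⇒ yyhwhPPhh ⇒ yyhwhwwPPhh ⇒ yyhwhwwywPhh ⇒ yyhwhwwywywhh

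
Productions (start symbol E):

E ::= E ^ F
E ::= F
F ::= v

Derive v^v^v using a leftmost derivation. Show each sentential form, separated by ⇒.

E ⇒ E^F ⇒ E^F^F ⇒ F^F^F ⇒ v^F^F ⇒ v^v^F ⇒ v^v^v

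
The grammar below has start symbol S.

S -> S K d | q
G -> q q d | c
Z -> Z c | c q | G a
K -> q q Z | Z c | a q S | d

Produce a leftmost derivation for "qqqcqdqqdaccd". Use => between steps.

S => SKd   [S -> S K d]
SKd => SKdKd   [S -> S K d]
SKdKd => qKdKd   [S -> q]
qKdKd => qqqZdKd   [K -> q q Z]
qqqZdKd => qqqcqdKd   [Z -> c q]
qqqcqdKd => qqqcqdZcd   [K -> Z c]
qqqcqdZcd => qqqcqdZccd   [Z -> Z c]
qqqcqdZccd => qqqcqdGaccd   [Z -> G a]
qqqcqdGaccd => qqqcqdqqdaccd   [G -> q q d]

S=>SKd=>SKdKd=>qKdKd=>qqqZdKd=>qqqcqdKd=>qqqcqdZcd=>qqqcqdZccd=>qqqcqdGaccd=>qqqcqdqqdaccd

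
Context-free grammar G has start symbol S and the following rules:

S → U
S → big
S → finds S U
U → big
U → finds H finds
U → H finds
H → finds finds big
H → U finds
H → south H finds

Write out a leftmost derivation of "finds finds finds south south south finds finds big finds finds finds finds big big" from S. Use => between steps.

S => finds S U => finds finds S U U => finds finds U U U => finds finds finds H finds U U => finds finds finds south H finds finds U U => finds finds finds south south H finds finds finds U U => finds finds finds south south south H finds finds finds finds U U => finds finds finds south south south finds finds big finds finds finds finds U U => finds finds finds south south south finds finds big finds finds finds finds big U => finds finds finds south south south finds finds big finds finds finds finds big big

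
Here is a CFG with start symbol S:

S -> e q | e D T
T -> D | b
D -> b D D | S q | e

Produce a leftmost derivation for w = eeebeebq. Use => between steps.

S => eDT   [S -> e D T]
eDT => eeT   [D -> e]
eeT => eeD   [T -> D]
eeD => eeSq   [D -> S q]
eeSq => eeeDTq   [S -> e D T]
eeeDTq => eeebDDTq   [D -> b D D]
eeebDDTq => eeebeDTq   [D -> e]
eeebeDTq => eeebeeTq   [D -> e]
eeebeeTq => eeebeebq   [T -> b]

S=>eDT=>eeT=>eeD=>eeSq=>eeeDTq=>eeebDDTq=>eeebeDTq=>eeebeeTq=>eeebeebq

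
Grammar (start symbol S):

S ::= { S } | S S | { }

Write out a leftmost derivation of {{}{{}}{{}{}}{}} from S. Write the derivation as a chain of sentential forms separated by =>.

S => {S}   [S ::= { S }]
{S} => {SS}   [S ::= S S]
{SS} => {SSS}   [S ::= S S]
{SSS} => {{}SS}   [S ::= { }]
{{}SS} => {{}{S}S}   [S ::= { S }]
{{}{S}S} => {{}{{}}S}   [S ::= { }]
{{}{{}}S} => {{}{{}}SS}   [S ::= S S]
{{}{{}}SS} => {{}{{}}{S}S}   [S ::= { S }]
{{}{{}}{S}S} => {{}{{}}{SS}S}   [S ::= S S]
{{}{{}}{SS}S} => {{}{{}}{{}S}S}   [S ::= { }]
{{}{{}}{{}S}S} => {{}{{}}{{}{}}S}   [S ::= { }]
{{}{{}}{{}{}}S} => {{}{{}}{{}{}}{}}   [S ::= { }]

S => {S} => {SS} => {SSS} => {{}SS} => {{}{S}S} => {{}{{}}S} => {{}{{}}SS} => {{}{{}}{S}S} => {{}{{}}{SS}S} => {{}{{}}{{}S}S} => {{}{{}}{{}{}}S} => {{}{{}}{{}{}}{}}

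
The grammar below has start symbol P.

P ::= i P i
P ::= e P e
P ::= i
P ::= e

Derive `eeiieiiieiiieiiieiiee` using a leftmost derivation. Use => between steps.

P => ePe   [P ::= e P e]
ePe => eePee   [P ::= e P e]
eePee => eeiPiee   [P ::= i P i]
eeiPiee => eeiiPiiee   [P ::= i P i]
eeiiPiiee => eeiiePeiiee   [P ::= e P e]
eeiiePeiiee => eeiieiPieiiee   [P ::= i P i]
eeiieiPieiiee => eeiieiiPiieiiee   [P ::= i P i]
eeiieiiPiieiiee => eeiieiiiPiiieiiee   [P ::= i P i]
eeiieiiiPiiieiiee => eeiieiiiePeiiieiiee   [P ::= e P e]
eeiieiiiePeiiieiiee => eeiieiiieiPieiiieiiee   [P ::= i P i]
eeiieiiieiPieiiieiiee => eeiieiiieiiieiiieiiee   [P ::= i]

P => ePe => eePee => eeiPiee => eeiiPiiee => eeiiePeiiee => eeiieiPieiiee => eeiieiiPiieiiee => eeiieiiiPiiieiiee => eeiieiiiePeiiieiiee => eeiieiiieiPieiiieiiee => eeiieiiieiiieiiieiiee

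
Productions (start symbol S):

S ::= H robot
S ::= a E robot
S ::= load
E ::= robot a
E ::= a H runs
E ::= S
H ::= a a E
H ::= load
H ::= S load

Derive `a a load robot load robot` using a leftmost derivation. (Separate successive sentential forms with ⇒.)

S ⇒ H robot ⇒ S load robot ⇒ H robot load robot ⇒ a a E robot load robot ⇒ a a S robot load robot ⇒ a a load robot load robot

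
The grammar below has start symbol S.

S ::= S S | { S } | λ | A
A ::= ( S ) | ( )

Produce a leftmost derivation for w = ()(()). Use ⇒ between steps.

S⇒SS⇒AS⇒()S⇒()A⇒()(S)⇒()(SS)⇒()(AS)⇒()((S)S)⇒()(()S)⇒()(())

S ⇒ SS   [S ::= S S]
SS ⇒ AS   [S ::= A]
AS ⇒ ()S   [A ::= ( )]
()S ⇒ ()A   [S ::= A]
()A ⇒ ()(S)   [A ::= ( S )]
()(S) ⇒ ()(SS)   [S ::= S S]
()(SS) ⇒ ()(AS)   [S ::= A]
()(AS) ⇒ ()((S)S)   [A ::= ( S )]
()((S)S) ⇒ ()(()S)   [S ::= λ]
()(()S) ⇒ ()(())   [S ::= λ]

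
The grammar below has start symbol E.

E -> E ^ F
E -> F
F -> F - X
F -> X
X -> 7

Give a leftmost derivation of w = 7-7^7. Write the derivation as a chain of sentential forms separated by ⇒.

E⇒E^F⇒F^F⇒F-X^F⇒X-X^F⇒7-X^F⇒7-7^F⇒7-7^X⇒7-7^7

E ⇒ E^F   [E -> E ^ F]
E^F ⇒ F^F   [E -> F]
F^F ⇒ F-X^F   [F -> F - X]
F-X^F ⇒ X-X^F   [F -> X]
X-X^F ⇒ 7-X^F   [X -> 7]
7-X^F ⇒ 7-7^F   [X -> 7]
7-7^F ⇒ 7-7^X   [F -> X]
7-7^X ⇒ 7-7^7   [X -> 7]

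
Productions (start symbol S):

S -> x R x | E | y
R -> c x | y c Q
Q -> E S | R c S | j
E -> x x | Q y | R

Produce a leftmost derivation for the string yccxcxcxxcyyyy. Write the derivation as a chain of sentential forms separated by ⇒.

S ⇒ E ⇒ Qy ⇒ ESy ⇒ QySy ⇒ RcSySy ⇒ ycQcSySy ⇒ ycRcScSySy ⇒ yccxcScSySy ⇒ yccxcxRxcSySy ⇒ yccxcxcxxcSySy ⇒ yccxcxcxxcyySy ⇒ yccxcxcxxcyyyy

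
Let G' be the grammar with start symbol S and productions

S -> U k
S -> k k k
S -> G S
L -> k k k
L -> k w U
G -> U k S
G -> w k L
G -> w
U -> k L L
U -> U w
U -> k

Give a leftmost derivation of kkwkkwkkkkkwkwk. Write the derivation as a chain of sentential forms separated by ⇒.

S ⇒ Uk ⇒ Uwk ⇒ kLLwk ⇒ kkwULwk ⇒ kkwkLLLwk ⇒ kkwkkwULLwk ⇒ kkwkkwkLLwk ⇒ kkwkkwkkkkLwk ⇒ kkwkkwkkkkkwUwk ⇒ kkwkkwkkkkkwkwk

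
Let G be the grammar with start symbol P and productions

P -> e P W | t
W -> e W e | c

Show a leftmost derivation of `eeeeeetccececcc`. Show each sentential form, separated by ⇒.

P⇒ePW⇒eePWW⇒eeePWWW⇒eeeePWWWW⇒eeeeePWWWWW⇒eeeeeePWWWWWW⇒eeeeeetWWWWWW⇒eeeeeetcWWWWW⇒eeeeeetccWWWW⇒eeeeeetcceWeWWW⇒eeeeeetcceceWWW⇒eeeeeetccececWW⇒eeeeeetccececcW⇒eeeeeetccececcc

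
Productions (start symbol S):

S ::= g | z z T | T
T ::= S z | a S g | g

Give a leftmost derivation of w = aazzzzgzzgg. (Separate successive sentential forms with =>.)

S => T   [S ::= T]
T => aSg   [T ::= a S g]
aSg => aTg   [S ::= T]
aTg => aaSgg   [T ::= a S g]
aaSgg => aazzTgg   [S ::= z z T]
aazzTgg => aazzSzgg   [T ::= S z]
aazzSzgg => aazzzzTzgg   [S ::= z z T]
aazzzzTzgg => aazzzzSzzgg   [T ::= S z]
aazzzzSzzgg => aazzzzgzzgg   [S ::= g]

S => T => aSg => aTg => aaSgg => aazzTgg => aazzSzgg => aazzzzTzgg => aazzzzSzzgg => aazzzzgzzgg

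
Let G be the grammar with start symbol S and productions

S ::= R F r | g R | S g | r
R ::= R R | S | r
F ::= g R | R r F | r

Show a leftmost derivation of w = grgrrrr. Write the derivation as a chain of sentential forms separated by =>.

S => gR => gRR => gRRR => gRRRR => gSRRR => gSgRRR => grgRRR => grgrRR => grgrRRR => grgrrRR => grgrrrR => grgrrrr

S => gR   [S ::= g R]
gR => gRR   [R ::= R R]
gRR => gRRR   [R ::= R R]
gRRR => gRRRR   [R ::= R R]
gRRRR => gSRRR   [R ::= S]
gSRRR => gSgRRR   [S ::= S g]
gSgRRR => grgRRR   [S ::= r]
grgRRR => grgrRR   [R ::= r]
grgrRR => grgrRRR   [R ::= R R]
grgrRRR => grgrrRR   [R ::= r]
grgrrRR => grgrrrR   [R ::= r]
grgrrrR => grgrrrr   [R ::= r]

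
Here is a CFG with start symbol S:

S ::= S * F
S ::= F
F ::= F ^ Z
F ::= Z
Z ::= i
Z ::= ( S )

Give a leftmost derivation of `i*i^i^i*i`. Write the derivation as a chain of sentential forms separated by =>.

S => S*F => S*F*F => F*F*F => Z*F*F => i*F*F => i*F^Z*F => i*F^Z^Z*F => i*Z^Z^Z*F => i*i^Z^Z*F => i*i^i^Z*F => i*i^i^i*F => i*i^i^i*Z => i*i^i^i*i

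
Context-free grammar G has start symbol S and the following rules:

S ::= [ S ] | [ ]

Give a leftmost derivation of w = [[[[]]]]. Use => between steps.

S => [S]   [S ::= [ S ]]
[S] => [[S]]   [S ::= [ S ]]
[[S]] => [[[S]]]   [S ::= [ S ]]
[[[S]]] => [[[[]]]]   [S ::= [ ]]

S=>[S]=>[[S]]=>[[[S]]]=>[[[[]]]]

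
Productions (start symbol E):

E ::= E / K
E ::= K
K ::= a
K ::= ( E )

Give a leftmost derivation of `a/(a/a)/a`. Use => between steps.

E => E/K => E/K/K => K/K/K => a/K/K => a/(E)/K => a/(E/K)/K => a/(K/K)/K => a/(a/K)/K => a/(a/a)/K => a/(a/a)/a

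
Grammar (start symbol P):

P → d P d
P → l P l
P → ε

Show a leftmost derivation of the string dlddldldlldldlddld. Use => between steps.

P=>dPd=>dlPld=>dldPdld=>dlddPddld=>dlddlPlddld=>dlddldPdlddld=>dlddldlPldlddld=>dlddldldPdldlddld=>dlddldldlPldldlddld=>dlddldldlldldlddld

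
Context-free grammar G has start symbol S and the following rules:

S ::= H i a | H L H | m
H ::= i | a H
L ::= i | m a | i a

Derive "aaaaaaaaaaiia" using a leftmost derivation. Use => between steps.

S => Hia => aHia => aaHia => aaaHia => aaaaHia => aaaaaHia => aaaaaaHia => aaaaaaaHia => aaaaaaaaHia => aaaaaaaaaHia => aaaaaaaaaaHia => aaaaaaaaaaiia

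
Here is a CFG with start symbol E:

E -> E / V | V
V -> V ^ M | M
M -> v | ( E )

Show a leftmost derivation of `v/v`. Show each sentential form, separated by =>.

E => E/V => V/V => M/V => v/V => v/M => v/v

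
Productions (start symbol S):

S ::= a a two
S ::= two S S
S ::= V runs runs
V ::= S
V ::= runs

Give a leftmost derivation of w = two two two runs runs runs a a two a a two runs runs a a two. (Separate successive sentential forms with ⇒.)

S ⇒ two S S   [S ::= two S S]
two S S ⇒ two V runs runs S   [S ::= V runs runs]
two V runs runs S ⇒ two S runs runs S   [V ::= S]
two S runs runs S ⇒ two two S S runs runs S   [S ::= two S S]
two two S S runs runs S ⇒ two two two S S S runs runs S   [S ::= two S S]
two two two S S S runs runs S ⇒ two two two V runs runs S S runs runs S   [S ::= V runs runs]
two two two V runs runs S S runs runs S ⇒ two two two runs runs runs S S runs runs S   [V ::= runs]
two two two runs runs runs S S runs runs S ⇒ two two two runs runs runs a a two S runs runs S   [S ::= a a two]
two two two runs runs runs a a two S runs runs S ⇒ two two two runs runs runs a a two a a two runs runs S   [S ::= a a two]
two two two runs runs runs a a two a a two runs runs S ⇒ two two two runs runs runs a a two a a two runs runs a a two   [S ::= a a two]

S ⇒ two S S ⇒ two V runs runs S ⇒ two S runs runs S ⇒ two two S S runs runs S ⇒ two two two S S S runs runs S ⇒ two two two V runs runs S S runs runs S ⇒ two two two runs runs runs S S runs runs S ⇒ two two two runs runs runs a a two S runs runs S ⇒ two two two runs runs runs a a two a a two runs runs S ⇒ two two two runs runs runs a a two a a two runs runs a a two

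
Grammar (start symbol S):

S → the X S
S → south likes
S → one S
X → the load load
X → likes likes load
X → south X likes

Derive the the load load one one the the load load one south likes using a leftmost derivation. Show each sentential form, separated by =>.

S => the X S => the the load load S => the the load load one S => the the load load one one S => the the load load one one the X S => the the load load one one the the load load S => the the load load one one the the load load one S => the the load load one one the the load load one south likes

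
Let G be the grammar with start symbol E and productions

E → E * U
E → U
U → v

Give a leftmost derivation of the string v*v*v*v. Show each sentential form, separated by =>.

E=>E*U=>E*U*U=>E*U*U*U=>U*U*U*U=>v*U*U*U=>v*v*U*U=>v*v*v*U=>v*v*v*v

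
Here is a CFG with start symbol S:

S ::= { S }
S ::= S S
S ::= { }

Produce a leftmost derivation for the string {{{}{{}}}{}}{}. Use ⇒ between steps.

S ⇒ SS   [S ::= S S]
SS ⇒ {S}S   [S ::= { S }]
{S}S ⇒ {SS}S   [S ::= S S]
{SS}S ⇒ {{S}S}S   [S ::= { S }]
{{S}S}S ⇒ {{SS}S}S   [S ::= S S]
{{SS}S}S ⇒ {{{}S}S}S   [S ::= { }]
{{{}S}S}S ⇒ {{{}{S}}S}S   [S ::= { S }]
{{{}{S}}S}S ⇒ {{{}{{}}}S}S   [S ::= { }]
{{{}{{}}}S}S ⇒ {{{}{{}}}{}}S   [S ::= { }]
{{{}{{}}}{}}S ⇒ {{{}{{}}}{}}{}   [S ::= { }]

S ⇒ SS ⇒ {S}S ⇒ {SS}S ⇒ {{S}S}S ⇒ {{SS}S}S ⇒ {{{}S}S}S ⇒ {{{}{S}}S}S ⇒ {{{}{{}}}S}S ⇒ {{{}{{}}}{}}S ⇒ {{{}{{}}}{}}{}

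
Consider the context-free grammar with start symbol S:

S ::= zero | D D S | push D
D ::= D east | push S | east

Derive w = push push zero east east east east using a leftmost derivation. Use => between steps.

S => push D   [S ::= push D]
push D => push D east   [D ::= D east]
push D east => push D east east   [D ::= D east]
push D east east => push D east east east   [D ::= D east]
push D east east east => push D east east east east   [D ::= D east]
push D east east east east => push push S east east east east   [D ::= push S]
push push S east east east east => push push zero east east east east   [S ::= zero]

S => push D => push D east => push D east east => push D east east east => push D east east east east => push push S east east east east => push push zero east east east east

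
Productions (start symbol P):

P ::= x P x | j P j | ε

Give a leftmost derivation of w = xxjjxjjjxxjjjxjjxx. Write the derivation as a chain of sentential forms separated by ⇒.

P⇒xPx⇒xxPxx⇒xxjPjxx⇒xxjjPjjxx⇒xxjjxPxjjxx⇒xxjjxjPjxjjxx⇒xxjjxjjPjjxjjxx⇒xxjjxjjjPjjjxjjxx⇒xxjjxjjjxPxjjjxjjxx⇒xxjjxjjjxxjjjxjjxx

P ⇒ xPx   [P ::= x P x]
xPx ⇒ xxPxx   [P ::= x P x]
xxPxx ⇒ xxjPjxx   [P ::= j P j]
xxjPjxx ⇒ xxjjPjjxx   [P ::= j P j]
xxjjPjjxx ⇒ xxjjxPxjjxx   [P ::= x P x]
xxjjxPxjjxx ⇒ xxjjxjPjxjjxx   [P ::= j P j]
xxjjxjPjxjjxx ⇒ xxjjxjjPjjxjjxx   [P ::= j P j]
xxjjxjjPjjxjjxx ⇒ xxjjxjjjPjjjxjjxx   [P ::= j P j]
xxjjxjjjPjjjxjjxx ⇒ xxjjxjjjxPxjjjxjjxx   [P ::= x P x]
xxjjxjjjxPxjjjxjjxx ⇒ xxjjxjjjxxjjjxjjxx   [P ::= ε]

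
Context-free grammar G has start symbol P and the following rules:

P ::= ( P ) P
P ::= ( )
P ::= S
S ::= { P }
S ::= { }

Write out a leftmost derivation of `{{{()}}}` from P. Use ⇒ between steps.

P⇒S⇒{P}⇒{S}⇒{{P}}⇒{{S}}⇒{{{P}}}⇒{{{()}}}

P ⇒ S   [P ::= S]
S ⇒ {P}   [S ::= { P }]
{P} ⇒ {S}   [P ::= S]
{S} ⇒ {{P}}   [S ::= { P }]
{{P}} ⇒ {{S}}   [P ::= S]
{{S}} ⇒ {{{P}}}   [S ::= { P }]
{{{P}}} ⇒ {{{()}}}   [P ::= ( )]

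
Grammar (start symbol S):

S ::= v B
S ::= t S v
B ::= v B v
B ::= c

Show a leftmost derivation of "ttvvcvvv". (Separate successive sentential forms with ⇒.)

S ⇒ tSv ⇒ ttSvv ⇒ ttvBvv ⇒ ttvvBvvv ⇒ ttvvcvvv

S ⇒ tSv   [S ::= t S v]
tSv ⇒ ttSvv   [S ::= t S v]
ttSvv ⇒ ttvBvv   [S ::= v B]
ttvBvv ⇒ ttvvBvvv   [B ::= v B v]
ttvvBvvv ⇒ ttvvcvvv   [B ::= c]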